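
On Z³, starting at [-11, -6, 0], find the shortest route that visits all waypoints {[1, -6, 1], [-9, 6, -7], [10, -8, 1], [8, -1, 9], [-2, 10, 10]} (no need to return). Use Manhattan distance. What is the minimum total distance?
91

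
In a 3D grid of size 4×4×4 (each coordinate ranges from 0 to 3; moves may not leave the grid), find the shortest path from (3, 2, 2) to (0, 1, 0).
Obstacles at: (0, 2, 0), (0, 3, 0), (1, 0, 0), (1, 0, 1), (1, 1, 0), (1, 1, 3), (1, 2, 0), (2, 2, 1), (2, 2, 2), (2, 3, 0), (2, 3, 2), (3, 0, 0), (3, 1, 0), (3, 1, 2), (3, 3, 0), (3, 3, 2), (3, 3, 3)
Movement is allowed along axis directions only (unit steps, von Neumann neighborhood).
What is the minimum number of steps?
6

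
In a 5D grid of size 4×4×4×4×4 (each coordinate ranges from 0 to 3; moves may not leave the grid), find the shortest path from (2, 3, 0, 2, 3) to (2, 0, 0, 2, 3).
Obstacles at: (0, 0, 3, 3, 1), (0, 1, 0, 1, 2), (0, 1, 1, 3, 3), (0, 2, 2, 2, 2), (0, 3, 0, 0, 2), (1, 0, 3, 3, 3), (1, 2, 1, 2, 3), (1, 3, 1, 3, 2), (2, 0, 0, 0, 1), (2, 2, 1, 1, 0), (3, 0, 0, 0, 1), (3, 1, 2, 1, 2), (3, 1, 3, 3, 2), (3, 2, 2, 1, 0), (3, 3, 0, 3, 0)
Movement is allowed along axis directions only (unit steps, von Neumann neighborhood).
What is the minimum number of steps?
3
(one shortest path: (2, 3, 0, 2, 3) → (2, 2, 0, 2, 3) → (2, 1, 0, 2, 3) → (2, 0, 0, 2, 3))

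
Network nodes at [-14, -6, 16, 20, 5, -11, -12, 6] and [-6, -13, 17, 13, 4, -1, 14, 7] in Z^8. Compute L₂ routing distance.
30.6757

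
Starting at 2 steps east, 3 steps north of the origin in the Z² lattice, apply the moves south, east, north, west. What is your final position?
(2, 3)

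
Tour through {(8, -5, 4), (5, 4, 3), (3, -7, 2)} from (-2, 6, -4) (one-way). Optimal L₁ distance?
38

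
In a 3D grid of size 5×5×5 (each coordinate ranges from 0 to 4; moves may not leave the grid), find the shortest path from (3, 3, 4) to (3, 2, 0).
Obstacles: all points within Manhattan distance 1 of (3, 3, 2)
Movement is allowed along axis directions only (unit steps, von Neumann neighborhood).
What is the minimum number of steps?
7
(one shortest path: (3, 3, 4) → (2, 3, 4) → (2, 2, 4) → (2, 2, 3) → (2, 2, 2) → (2, 2, 1) → (3, 2, 1) → (3, 2, 0))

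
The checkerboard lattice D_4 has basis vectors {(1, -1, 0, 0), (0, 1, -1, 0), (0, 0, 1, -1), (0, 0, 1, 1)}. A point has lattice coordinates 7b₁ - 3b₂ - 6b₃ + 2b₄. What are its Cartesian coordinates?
(7, -10, -1, 8)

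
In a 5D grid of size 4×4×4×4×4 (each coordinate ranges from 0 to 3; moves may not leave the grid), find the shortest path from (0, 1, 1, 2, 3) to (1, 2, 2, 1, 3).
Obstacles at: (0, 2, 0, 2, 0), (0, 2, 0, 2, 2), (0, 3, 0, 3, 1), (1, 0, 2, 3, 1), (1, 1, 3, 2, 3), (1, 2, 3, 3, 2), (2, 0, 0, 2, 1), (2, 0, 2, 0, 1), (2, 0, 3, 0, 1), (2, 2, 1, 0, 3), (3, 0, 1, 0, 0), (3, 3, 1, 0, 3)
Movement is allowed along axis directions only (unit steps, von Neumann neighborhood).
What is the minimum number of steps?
4
(one shortest path: (0, 1, 1, 2, 3) → (1, 1, 1, 2, 3) → (1, 2, 1, 2, 3) → (1, 2, 2, 2, 3) → (1, 2, 2, 1, 3))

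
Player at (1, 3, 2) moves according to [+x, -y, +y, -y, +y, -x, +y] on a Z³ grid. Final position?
(1, 4, 2)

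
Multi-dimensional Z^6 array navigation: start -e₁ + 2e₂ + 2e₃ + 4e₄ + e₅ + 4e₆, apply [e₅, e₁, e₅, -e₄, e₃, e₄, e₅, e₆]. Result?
(0, 2, 3, 4, 4, 5)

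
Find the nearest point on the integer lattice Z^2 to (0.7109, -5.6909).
(1, -6)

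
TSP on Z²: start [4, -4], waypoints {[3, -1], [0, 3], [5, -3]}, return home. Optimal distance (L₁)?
24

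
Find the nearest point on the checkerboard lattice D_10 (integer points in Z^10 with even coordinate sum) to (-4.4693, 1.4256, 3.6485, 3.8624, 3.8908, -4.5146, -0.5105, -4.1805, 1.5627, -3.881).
(-4, 1, 4, 4, 4, -5, 0, -4, 2, -4)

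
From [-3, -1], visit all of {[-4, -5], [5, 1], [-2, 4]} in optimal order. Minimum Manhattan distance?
26
(one optimal route: (-3, -1) → (-4, -5) → (-2, 4) → (5, 1))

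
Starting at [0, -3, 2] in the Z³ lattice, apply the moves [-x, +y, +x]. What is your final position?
(0, -2, 2)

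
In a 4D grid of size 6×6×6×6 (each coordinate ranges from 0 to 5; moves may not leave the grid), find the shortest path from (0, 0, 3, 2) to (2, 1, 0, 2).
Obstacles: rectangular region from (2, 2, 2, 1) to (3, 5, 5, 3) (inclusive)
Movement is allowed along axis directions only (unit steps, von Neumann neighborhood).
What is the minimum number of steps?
6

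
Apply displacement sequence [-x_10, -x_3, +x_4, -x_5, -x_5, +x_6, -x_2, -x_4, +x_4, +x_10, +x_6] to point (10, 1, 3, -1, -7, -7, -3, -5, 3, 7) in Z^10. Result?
(10, 0, 2, 0, -9, -5, -3, -5, 3, 7)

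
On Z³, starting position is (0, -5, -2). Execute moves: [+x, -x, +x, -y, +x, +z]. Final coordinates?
(2, -6, -1)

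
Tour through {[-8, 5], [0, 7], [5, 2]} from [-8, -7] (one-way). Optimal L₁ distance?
32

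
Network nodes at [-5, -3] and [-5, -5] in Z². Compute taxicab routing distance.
2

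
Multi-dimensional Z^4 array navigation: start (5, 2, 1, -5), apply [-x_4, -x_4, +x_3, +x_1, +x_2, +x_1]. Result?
(7, 3, 2, -7)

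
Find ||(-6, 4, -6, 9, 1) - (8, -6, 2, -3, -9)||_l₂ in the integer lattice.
24.5764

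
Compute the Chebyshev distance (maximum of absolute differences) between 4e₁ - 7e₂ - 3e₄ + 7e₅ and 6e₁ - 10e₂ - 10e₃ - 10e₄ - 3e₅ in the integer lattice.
10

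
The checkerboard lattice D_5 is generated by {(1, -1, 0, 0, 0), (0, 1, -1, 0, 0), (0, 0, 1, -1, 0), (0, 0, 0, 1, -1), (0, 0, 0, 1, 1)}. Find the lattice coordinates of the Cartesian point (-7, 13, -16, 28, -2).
-7b₁ + 6b₂ - 10b₃ + 10b₄ + 8b₅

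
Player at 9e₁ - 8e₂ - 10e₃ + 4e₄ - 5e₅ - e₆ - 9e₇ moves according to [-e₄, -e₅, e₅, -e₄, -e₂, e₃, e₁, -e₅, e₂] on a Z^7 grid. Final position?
(10, -8, -9, 2, -6, -1, -9)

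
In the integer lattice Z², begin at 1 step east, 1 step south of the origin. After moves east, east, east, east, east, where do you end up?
(6, -1)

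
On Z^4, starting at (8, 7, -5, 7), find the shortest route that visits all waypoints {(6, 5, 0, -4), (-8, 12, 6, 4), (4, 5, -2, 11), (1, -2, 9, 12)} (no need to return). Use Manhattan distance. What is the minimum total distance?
95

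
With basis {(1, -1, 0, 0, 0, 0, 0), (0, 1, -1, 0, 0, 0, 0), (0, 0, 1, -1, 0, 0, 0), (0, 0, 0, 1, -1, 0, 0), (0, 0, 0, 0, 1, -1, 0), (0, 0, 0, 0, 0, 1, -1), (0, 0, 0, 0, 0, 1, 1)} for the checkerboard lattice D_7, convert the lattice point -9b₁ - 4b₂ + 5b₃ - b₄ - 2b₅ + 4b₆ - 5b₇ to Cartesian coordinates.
(-9, 5, 9, -6, -1, 1, -9)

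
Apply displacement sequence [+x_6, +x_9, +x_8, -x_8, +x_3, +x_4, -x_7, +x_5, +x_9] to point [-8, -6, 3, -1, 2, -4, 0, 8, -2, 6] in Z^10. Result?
(-8, -6, 4, 0, 3, -3, -1, 8, 0, 6)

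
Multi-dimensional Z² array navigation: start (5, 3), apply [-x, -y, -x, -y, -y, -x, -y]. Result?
(2, -1)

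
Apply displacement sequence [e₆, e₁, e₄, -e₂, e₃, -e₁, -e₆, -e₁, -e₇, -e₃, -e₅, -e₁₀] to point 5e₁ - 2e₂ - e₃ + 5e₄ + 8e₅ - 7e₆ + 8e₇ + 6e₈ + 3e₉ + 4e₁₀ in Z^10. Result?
(4, -3, -1, 6, 7, -7, 7, 6, 3, 3)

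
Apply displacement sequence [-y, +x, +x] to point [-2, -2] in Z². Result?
(0, -3)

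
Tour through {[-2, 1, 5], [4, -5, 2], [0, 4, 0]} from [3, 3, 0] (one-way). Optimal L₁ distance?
29
(one optimal route: (3, 3, 0) → (0, 4, 0) → (-2, 1, 5) → (4, -5, 2))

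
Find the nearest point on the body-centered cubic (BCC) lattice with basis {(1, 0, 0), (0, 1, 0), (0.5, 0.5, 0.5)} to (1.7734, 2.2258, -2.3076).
(1.5, 2.5, -2.5)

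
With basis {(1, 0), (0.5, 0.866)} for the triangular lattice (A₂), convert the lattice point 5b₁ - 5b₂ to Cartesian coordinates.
(2.5, -4.33)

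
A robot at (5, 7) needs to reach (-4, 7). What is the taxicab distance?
9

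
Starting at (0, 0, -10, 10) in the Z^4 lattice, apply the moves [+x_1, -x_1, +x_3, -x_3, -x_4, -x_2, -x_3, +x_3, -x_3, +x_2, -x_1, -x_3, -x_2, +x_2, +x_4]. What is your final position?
(-1, 0, -12, 10)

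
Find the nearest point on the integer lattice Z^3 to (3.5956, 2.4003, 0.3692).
(4, 2, 0)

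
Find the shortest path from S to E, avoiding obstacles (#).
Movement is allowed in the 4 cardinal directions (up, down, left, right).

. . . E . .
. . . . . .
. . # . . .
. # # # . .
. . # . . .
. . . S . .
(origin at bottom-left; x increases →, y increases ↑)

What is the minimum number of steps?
7
(one shortest path: (3, 0) → (4, 0) → (4, 1) → (4, 2) → (4, 3) → (3, 3) → (3, 4) → (3, 5))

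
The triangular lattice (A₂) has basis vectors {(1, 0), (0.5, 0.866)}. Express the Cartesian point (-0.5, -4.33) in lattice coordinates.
2b₁ - 5b₂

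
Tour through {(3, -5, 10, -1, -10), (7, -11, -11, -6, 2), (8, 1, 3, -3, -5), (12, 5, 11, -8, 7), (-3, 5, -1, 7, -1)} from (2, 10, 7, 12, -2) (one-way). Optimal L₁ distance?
176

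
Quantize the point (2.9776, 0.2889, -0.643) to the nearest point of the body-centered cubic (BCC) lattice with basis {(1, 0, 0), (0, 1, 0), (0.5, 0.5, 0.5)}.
(3, 0, -1)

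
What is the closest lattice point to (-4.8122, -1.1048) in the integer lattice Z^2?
(-5, -1)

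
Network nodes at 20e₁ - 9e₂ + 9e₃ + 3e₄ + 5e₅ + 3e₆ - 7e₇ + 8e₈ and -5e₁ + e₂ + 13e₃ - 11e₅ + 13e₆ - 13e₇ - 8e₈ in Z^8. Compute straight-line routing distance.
37.3898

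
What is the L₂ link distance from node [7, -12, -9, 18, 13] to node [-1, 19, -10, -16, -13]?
53.4603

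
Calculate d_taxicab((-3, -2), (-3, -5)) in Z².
3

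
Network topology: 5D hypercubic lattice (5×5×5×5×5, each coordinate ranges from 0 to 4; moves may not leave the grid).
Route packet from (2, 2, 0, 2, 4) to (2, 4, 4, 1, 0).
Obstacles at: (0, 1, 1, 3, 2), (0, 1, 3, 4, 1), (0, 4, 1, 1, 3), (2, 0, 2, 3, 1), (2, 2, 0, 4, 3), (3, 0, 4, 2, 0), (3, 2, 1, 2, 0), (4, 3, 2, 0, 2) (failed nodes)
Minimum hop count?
11
(one shortest path: (2, 2, 0, 2, 4) → (2, 3, 0, 2, 4) → (2, 4, 0, 2, 4) → (2, 4, 1, 2, 4) → (2, 4, 2, 2, 4) → (2, 4, 3, 2, 4) → (2, 4, 4, 2, 4) → (2, 4, 4, 1, 4) → (2, 4, 4, 1, 3) → (2, 4, 4, 1, 2) → (2, 4, 4, 1, 1) → (2, 4, 4, 1, 0))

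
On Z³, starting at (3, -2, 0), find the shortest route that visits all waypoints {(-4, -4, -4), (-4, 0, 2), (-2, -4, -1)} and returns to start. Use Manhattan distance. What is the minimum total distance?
34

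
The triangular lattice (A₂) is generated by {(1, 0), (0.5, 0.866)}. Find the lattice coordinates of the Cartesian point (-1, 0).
-b₁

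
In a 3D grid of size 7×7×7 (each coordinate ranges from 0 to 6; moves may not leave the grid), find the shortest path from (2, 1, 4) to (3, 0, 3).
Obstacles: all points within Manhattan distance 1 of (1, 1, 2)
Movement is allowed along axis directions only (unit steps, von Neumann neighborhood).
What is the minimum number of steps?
3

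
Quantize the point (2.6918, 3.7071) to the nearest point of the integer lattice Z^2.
(3, 4)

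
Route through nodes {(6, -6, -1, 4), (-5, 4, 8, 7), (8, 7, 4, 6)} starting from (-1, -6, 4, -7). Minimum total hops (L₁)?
66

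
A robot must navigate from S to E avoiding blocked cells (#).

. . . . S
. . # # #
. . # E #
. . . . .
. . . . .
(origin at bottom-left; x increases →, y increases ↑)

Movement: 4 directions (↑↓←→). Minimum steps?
9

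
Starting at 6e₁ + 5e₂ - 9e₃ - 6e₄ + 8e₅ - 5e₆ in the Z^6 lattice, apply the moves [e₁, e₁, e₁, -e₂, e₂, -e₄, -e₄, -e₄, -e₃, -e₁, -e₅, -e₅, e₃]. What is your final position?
(8, 5, -9, -9, 6, -5)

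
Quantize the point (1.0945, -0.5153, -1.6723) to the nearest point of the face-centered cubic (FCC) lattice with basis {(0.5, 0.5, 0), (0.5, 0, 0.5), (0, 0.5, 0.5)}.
(1, -0.5, -1.5)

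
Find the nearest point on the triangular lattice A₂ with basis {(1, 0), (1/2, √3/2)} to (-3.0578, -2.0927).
(-3, -1.732)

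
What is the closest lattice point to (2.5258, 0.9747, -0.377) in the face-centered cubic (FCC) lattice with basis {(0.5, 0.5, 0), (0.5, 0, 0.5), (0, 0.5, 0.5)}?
(2.5, 1, -0.5)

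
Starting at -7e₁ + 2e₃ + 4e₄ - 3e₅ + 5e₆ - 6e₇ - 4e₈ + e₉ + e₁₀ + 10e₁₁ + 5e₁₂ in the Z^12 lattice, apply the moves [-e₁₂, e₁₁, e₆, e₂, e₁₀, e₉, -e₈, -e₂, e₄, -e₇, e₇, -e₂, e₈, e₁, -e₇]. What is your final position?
(-6, -1, 2, 5, -3, 6, -7, -4, 2, 2, 11, 4)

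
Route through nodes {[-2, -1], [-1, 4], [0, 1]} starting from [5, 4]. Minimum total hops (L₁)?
14
(one optimal route: (5, 4) → (-1, 4) → (0, 1) → (-2, -1))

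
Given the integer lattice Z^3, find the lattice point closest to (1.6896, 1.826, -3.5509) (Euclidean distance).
(2, 2, -4)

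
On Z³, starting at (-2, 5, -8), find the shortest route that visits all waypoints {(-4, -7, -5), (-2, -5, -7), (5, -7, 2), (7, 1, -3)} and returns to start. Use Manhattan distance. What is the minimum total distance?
66
(one optimal route: (-2, 5, -8) → (-2, -5, -7) → (-4, -7, -5) → (5, -7, 2) → (7, 1, -3) → (-2, 5, -8))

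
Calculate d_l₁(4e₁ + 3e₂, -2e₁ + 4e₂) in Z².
7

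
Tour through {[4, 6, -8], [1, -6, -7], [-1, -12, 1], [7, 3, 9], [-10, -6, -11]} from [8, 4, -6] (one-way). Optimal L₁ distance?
93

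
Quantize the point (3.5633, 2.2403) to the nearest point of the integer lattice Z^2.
(4, 2)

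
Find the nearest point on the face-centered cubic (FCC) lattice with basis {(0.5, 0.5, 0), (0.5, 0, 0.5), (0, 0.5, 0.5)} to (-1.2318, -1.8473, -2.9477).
(-1, -2, -3)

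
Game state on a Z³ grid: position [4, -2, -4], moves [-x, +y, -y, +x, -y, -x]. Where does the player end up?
(3, -3, -4)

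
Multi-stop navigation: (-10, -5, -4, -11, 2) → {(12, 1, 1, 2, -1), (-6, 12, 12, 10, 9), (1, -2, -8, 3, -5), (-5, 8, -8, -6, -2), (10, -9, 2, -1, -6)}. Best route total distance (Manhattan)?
169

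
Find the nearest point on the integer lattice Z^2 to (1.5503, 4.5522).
(2, 5)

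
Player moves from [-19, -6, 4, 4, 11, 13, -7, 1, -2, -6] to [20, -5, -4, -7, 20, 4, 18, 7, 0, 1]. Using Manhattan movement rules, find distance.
117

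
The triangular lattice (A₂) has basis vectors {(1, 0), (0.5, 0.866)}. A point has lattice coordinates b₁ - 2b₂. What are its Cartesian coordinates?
(0, -1.732)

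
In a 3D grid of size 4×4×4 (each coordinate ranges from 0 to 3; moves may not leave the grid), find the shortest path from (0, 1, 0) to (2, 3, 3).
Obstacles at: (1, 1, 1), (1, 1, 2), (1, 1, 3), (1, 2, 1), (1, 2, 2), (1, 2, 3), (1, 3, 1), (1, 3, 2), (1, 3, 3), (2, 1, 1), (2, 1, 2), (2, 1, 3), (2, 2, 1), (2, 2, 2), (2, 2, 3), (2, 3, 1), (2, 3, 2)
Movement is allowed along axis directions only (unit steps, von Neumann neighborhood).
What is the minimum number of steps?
9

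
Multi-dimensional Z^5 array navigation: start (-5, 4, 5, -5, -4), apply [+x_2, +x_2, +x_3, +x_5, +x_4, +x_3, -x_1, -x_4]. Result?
(-6, 6, 7, -5, -3)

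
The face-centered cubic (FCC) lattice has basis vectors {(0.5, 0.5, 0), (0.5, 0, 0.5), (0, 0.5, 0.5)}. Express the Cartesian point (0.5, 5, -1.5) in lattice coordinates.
7b₁ - 6b₂ + 3b₃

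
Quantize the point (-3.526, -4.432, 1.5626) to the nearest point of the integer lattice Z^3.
(-4, -4, 2)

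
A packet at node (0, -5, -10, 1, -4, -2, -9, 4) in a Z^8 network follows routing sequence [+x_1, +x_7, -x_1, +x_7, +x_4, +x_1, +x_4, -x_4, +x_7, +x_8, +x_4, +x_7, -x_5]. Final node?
(1, -5, -10, 3, -5, -2, -5, 5)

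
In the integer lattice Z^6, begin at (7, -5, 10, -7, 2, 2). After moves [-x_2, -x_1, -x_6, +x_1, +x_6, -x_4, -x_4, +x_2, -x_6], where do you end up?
(7, -5, 10, -9, 2, 1)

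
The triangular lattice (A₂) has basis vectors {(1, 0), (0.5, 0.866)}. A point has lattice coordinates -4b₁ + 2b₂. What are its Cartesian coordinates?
(-3, 1.732)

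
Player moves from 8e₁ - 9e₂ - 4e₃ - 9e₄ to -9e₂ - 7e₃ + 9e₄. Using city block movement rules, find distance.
29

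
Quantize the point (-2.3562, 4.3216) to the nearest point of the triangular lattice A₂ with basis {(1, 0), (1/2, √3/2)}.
(-2.5, 4.33)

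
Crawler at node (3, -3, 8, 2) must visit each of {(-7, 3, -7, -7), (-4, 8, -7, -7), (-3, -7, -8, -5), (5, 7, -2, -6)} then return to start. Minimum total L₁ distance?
104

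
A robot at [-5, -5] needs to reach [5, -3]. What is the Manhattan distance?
12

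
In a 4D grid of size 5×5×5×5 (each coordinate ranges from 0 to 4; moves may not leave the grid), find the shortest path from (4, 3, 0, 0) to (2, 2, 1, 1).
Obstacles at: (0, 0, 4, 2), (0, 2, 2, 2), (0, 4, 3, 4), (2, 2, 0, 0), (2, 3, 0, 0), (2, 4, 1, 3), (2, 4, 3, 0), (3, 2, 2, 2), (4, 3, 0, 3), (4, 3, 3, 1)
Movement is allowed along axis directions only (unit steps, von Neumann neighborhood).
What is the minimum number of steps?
5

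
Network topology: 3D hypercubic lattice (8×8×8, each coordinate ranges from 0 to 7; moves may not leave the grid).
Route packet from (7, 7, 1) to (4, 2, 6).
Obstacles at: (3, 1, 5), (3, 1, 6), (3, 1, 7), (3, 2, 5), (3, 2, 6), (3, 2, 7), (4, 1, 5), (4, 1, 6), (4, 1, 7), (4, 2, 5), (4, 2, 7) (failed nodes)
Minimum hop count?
13
(one shortest path: (7, 7, 1) → (6, 7, 1) → (5, 7, 1) → (4, 7, 1) → (4, 6, 1) → (4, 5, 1) → (4, 4, 1) → (4, 3, 1) → (4, 3, 2) → (4, 3, 3) → (4, 3, 4) → (4, 3, 5) → (4, 3, 6) → (4, 2, 6))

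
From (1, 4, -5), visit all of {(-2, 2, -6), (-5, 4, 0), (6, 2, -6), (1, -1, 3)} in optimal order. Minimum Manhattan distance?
41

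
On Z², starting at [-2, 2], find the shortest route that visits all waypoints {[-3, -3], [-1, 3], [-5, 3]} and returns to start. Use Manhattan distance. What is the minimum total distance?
20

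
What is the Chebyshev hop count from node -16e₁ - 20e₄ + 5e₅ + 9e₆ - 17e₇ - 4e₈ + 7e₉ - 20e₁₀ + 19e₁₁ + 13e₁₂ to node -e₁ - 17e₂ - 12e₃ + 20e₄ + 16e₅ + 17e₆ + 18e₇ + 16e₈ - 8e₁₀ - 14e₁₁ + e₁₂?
40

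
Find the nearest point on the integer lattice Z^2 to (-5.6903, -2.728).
(-6, -3)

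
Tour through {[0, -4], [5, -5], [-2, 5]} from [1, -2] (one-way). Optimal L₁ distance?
24
(one optimal route: (1, -2) → (5, -5) → (0, -4) → (-2, 5))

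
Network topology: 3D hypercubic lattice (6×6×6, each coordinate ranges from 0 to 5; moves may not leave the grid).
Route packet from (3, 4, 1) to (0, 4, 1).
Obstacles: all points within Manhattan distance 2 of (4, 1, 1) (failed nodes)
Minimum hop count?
3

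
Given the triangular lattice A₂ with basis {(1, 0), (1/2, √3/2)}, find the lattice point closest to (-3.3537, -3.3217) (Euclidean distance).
(-3, -3.464)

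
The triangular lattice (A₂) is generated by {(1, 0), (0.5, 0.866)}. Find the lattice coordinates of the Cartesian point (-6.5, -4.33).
-4b₁ - 5b₂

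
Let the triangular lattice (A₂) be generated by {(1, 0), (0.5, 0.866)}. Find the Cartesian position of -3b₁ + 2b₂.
(-2, 1.732)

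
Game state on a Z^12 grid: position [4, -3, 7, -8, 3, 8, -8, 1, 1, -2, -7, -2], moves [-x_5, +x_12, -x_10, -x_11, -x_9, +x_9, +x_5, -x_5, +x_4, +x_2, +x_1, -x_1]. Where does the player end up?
(4, -2, 7, -7, 2, 8, -8, 1, 1, -3, -8, -1)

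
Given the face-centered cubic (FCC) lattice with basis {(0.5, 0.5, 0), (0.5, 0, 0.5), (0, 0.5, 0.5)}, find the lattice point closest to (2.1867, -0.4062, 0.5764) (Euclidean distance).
(2, -0.5, 0.5)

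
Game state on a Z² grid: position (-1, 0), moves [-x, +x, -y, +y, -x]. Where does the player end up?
(-2, 0)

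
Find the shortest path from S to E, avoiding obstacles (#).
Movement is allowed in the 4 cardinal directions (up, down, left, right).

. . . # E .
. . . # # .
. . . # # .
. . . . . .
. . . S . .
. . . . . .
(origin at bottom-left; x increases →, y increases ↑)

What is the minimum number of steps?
7
(one shortest path: (3, 1) → (4, 1) → (5, 1) → (5, 2) → (5, 3) → (5, 4) → (5, 5) → (4, 5))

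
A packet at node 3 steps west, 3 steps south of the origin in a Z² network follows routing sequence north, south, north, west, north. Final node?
(-4, -1)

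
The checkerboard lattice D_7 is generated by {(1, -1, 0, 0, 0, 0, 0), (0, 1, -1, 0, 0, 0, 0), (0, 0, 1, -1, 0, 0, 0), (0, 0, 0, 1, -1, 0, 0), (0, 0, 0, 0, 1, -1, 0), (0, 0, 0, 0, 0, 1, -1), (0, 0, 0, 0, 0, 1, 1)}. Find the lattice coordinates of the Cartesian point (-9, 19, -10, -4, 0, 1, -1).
-9b₁ + 10b₂ - 4b₄ - 4b₅ - b₆ - 2b₇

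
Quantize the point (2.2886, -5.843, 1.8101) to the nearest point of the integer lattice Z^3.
(2, -6, 2)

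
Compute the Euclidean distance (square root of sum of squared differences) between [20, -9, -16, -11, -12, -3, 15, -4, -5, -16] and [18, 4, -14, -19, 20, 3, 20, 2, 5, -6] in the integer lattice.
39.5221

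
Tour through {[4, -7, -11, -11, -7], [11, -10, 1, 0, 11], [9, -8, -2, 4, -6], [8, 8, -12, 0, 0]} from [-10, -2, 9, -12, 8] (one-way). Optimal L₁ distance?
149
(one optimal route: (-10, -2, 9, -12, 8) → (11, -10, 1, 0, 11) → (9, -8, -2, 4, -6) → (4, -7, -11, -11, -7) → (8, 8, -12, 0, 0))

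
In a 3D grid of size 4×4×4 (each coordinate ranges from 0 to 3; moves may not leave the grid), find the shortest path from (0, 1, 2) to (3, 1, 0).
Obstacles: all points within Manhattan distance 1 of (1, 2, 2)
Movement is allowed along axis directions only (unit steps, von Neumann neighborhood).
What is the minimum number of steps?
5
(one shortest path: (0, 1, 2) → (0, 1, 1) → (1, 1, 1) → (2, 1, 1) → (3, 1, 1) → (3, 1, 0))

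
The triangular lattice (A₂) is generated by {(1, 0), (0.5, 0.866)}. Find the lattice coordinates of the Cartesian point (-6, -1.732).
-5b₁ - 2b₂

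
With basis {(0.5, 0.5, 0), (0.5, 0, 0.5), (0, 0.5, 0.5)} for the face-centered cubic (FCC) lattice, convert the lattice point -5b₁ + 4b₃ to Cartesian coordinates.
(-2.5, -0.5, 2)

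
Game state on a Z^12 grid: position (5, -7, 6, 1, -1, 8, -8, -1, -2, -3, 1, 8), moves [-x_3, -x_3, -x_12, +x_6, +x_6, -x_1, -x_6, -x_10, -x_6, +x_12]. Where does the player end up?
(4, -7, 4, 1, -1, 8, -8, -1, -2, -4, 1, 8)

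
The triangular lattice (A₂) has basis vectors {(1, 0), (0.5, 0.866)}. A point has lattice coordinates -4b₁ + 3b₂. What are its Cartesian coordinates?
(-2.5, 2.598)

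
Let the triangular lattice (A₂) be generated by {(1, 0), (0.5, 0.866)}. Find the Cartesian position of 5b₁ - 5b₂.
(2.5, -4.33)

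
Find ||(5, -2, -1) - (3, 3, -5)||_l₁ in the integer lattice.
11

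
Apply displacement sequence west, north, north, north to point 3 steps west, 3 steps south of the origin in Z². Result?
(-4, 0)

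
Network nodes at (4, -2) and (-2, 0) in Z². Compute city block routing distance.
8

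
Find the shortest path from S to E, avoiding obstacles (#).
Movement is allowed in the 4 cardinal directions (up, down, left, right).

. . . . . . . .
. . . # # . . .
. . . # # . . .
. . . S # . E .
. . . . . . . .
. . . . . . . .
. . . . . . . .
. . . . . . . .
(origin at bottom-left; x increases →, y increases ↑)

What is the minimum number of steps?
5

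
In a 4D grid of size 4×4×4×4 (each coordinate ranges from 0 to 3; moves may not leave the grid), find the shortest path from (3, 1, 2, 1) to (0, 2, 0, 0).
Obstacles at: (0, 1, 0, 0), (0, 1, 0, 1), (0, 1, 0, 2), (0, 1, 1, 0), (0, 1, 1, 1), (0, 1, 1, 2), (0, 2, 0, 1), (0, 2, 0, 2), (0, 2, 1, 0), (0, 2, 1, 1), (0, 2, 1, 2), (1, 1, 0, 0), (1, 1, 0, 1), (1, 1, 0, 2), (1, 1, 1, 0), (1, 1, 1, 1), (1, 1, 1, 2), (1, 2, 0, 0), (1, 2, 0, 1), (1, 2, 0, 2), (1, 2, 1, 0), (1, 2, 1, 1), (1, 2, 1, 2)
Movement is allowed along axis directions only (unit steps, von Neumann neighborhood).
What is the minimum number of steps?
9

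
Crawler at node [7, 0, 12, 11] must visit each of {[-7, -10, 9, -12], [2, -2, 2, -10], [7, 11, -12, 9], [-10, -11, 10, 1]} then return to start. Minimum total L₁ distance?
172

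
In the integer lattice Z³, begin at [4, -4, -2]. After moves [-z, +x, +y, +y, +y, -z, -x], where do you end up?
(4, -1, -4)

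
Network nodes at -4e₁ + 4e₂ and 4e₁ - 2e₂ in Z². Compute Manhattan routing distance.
14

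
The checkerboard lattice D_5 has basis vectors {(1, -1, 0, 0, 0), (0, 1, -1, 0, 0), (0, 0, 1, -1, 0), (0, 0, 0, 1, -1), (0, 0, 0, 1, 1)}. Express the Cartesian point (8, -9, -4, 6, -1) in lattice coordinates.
8b₁ - b₂ - 5b₃ + b₄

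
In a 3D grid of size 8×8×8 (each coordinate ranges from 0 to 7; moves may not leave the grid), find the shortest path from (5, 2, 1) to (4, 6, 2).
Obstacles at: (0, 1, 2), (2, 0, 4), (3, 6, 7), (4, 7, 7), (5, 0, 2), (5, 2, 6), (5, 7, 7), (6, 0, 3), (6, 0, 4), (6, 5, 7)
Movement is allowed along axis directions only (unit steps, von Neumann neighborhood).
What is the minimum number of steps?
6
(one shortest path: (5, 2, 1) → (4, 2, 1) → (4, 3, 1) → (4, 4, 1) → (4, 5, 1) → (4, 6, 1) → (4, 6, 2))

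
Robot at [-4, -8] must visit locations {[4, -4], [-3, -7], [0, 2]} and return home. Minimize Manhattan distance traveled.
36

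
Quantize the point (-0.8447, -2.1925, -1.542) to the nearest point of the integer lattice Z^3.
(-1, -2, -2)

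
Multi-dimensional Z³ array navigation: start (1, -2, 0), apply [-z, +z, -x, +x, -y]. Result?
(1, -3, 0)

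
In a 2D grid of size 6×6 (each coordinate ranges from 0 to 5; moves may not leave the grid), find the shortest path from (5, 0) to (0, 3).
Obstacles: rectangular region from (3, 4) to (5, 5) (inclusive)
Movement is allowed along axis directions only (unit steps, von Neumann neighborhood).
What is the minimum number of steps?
8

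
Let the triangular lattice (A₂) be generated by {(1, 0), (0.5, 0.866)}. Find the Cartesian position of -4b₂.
(-2, -3.464)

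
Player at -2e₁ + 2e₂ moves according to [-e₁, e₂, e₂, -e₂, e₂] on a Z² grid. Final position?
(-3, 4)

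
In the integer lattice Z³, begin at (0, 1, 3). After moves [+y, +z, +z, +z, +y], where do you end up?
(0, 3, 6)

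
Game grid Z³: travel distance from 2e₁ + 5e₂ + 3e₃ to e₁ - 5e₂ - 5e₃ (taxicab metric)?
19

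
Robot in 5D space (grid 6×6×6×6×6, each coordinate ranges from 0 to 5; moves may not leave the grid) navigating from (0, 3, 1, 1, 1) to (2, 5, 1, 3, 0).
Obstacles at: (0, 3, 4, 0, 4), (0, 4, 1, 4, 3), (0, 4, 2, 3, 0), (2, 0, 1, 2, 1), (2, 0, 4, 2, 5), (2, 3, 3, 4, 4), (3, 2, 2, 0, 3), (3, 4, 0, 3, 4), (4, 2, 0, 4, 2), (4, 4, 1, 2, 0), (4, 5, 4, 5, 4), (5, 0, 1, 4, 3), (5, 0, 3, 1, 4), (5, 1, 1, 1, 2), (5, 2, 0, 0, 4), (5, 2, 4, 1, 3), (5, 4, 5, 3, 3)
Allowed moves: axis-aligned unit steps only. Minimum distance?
7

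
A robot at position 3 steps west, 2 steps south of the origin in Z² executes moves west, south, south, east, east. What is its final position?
(-2, -4)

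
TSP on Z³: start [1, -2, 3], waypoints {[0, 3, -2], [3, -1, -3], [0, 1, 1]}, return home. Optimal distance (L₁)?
28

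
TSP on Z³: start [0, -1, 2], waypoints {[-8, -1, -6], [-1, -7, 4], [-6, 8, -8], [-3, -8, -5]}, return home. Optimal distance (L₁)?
72
(one optimal route: (0, -1, 2) → (-8, -1, -6) → (-6, 8, -8) → (-3, -8, -5) → (-1, -7, 4) → (0, -1, 2))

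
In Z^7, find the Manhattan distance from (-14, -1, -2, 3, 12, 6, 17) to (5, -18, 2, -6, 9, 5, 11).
59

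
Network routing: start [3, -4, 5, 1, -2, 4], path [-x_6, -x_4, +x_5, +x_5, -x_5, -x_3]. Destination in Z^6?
(3, -4, 4, 0, -1, 3)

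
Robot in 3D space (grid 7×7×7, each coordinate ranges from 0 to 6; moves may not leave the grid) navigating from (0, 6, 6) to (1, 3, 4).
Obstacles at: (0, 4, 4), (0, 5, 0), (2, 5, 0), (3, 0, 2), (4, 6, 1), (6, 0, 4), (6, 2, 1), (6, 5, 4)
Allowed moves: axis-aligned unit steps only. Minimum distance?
6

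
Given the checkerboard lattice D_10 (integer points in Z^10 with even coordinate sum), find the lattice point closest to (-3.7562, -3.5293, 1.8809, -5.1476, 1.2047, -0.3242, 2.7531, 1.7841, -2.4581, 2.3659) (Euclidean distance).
(-4, -3, 2, -5, 1, 0, 3, 2, -2, 2)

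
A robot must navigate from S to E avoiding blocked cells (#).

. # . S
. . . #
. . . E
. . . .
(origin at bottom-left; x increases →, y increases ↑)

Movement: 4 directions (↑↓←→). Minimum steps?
4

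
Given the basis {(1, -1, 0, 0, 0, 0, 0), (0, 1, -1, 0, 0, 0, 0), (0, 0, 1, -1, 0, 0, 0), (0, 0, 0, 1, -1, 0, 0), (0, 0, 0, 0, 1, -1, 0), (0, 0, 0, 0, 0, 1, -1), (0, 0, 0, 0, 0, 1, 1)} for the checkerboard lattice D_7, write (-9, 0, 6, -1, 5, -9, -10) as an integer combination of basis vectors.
-9b₁ - 9b₂ - 3b₃ - 4b₄ + b₅ + b₆ - 9b₇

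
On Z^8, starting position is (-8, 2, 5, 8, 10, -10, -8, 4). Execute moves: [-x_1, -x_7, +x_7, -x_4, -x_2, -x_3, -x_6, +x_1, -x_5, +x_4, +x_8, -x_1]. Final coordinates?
(-9, 1, 4, 8, 9, -11, -8, 5)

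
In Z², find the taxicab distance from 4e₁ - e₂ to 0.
5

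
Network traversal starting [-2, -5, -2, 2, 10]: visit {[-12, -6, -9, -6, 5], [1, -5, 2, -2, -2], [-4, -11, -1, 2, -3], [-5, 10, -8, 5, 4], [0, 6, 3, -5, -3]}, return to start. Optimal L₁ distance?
162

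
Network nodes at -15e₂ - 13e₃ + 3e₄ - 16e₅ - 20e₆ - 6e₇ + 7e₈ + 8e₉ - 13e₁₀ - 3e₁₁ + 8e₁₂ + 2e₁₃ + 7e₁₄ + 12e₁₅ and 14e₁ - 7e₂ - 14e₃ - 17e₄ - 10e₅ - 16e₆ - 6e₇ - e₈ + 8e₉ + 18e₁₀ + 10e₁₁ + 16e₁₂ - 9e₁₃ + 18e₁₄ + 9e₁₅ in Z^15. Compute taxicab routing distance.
138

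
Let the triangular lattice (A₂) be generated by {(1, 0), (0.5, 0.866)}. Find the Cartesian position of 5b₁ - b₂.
(4.5, -0.866)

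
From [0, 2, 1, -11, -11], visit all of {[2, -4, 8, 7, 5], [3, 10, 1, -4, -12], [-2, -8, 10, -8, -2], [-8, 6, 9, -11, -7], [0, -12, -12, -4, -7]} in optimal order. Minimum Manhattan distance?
168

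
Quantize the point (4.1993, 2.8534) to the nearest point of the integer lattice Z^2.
(4, 3)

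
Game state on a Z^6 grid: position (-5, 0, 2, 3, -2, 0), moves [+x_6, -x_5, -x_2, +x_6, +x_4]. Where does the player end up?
(-5, -1, 2, 4, -3, 2)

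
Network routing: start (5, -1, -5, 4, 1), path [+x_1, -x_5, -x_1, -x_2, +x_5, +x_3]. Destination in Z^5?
(5, -2, -4, 4, 1)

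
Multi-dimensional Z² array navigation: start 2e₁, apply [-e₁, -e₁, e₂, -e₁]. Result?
(-1, 1)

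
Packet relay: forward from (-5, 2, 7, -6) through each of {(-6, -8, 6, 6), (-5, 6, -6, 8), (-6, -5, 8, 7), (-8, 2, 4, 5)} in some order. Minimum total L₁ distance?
63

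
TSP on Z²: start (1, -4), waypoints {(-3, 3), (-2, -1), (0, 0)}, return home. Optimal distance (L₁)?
22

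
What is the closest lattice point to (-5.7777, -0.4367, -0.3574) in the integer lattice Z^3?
(-6, 0, 0)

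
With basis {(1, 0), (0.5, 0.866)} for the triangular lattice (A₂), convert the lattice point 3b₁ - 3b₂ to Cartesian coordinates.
(1.5, -2.598)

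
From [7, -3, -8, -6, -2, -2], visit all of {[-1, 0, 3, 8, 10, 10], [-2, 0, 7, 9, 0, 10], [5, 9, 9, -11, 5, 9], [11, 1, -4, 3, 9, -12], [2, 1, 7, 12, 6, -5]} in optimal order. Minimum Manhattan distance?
172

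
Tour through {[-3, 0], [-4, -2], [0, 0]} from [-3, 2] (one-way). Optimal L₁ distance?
11
(one optimal route: (-3, 2) → (-3, 0) → (-4, -2) → (0, 0))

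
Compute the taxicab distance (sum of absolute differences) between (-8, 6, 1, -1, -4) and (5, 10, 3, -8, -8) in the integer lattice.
30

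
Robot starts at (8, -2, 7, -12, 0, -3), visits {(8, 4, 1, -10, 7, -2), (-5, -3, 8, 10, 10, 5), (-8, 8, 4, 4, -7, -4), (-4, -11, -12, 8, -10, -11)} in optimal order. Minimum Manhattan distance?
182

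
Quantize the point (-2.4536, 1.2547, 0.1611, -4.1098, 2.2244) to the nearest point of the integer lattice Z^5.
(-2, 1, 0, -4, 2)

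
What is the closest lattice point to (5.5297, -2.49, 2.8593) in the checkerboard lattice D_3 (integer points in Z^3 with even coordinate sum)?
(6, -3, 3)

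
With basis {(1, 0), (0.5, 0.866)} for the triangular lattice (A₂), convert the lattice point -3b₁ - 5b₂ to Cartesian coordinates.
(-5.5, -4.33)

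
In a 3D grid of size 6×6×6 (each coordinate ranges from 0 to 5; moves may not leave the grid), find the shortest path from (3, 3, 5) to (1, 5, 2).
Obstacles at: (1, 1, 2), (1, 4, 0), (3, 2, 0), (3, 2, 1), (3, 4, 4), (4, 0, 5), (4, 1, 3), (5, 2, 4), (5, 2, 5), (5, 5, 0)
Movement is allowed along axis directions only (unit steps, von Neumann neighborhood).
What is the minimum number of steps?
7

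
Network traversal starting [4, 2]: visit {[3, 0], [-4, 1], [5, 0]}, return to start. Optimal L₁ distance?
22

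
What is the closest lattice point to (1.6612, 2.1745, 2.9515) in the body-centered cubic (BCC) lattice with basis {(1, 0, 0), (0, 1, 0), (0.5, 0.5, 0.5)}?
(2, 2, 3)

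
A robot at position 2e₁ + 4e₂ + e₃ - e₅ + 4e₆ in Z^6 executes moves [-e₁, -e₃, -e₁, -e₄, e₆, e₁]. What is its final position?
(1, 4, 0, -1, -1, 5)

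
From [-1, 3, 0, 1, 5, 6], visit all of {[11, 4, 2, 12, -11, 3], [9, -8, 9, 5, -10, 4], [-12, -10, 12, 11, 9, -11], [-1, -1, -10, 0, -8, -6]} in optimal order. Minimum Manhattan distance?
189
(one optimal route: (-1, 3, 0, 1, 5, 6) → (-1, -1, -10, 0, -8, -6) → (11, 4, 2, 12, -11, 3) → (9, -8, 9, 5, -10, 4) → (-12, -10, 12, 11, 9, -11))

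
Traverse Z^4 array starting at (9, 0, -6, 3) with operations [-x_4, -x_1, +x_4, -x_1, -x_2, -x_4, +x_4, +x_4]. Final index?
(7, -1, -6, 4)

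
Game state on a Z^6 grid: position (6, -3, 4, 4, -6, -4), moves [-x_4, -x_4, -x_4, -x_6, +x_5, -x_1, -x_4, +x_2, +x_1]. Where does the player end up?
(6, -2, 4, 0, -5, -5)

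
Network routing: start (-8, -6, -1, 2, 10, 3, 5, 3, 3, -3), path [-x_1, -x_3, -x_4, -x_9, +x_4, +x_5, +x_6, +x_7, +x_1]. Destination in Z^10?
(-8, -6, -2, 2, 11, 4, 6, 3, 2, -3)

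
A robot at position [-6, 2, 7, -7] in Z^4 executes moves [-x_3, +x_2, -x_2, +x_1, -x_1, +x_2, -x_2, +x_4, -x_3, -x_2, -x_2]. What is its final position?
(-6, 0, 5, -6)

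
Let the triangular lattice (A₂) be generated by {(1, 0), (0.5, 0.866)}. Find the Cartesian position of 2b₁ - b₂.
(1.5, -0.866)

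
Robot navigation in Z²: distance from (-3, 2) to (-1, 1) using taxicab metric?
3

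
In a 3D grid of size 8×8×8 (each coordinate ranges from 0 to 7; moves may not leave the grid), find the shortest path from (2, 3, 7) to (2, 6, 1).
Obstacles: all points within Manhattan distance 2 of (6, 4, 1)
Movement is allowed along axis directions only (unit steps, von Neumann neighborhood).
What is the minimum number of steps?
9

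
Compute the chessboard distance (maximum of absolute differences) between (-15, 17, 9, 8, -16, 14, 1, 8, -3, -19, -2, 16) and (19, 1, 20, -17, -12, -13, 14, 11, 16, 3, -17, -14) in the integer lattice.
34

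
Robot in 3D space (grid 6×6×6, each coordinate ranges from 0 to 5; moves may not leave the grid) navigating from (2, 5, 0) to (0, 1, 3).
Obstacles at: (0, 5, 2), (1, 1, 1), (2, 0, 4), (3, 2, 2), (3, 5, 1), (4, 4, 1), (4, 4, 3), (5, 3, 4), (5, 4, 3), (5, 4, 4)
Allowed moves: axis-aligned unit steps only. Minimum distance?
9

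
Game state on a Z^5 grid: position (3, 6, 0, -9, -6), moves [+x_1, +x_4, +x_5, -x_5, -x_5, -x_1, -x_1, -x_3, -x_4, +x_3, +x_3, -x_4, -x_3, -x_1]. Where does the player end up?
(1, 6, 0, -10, -7)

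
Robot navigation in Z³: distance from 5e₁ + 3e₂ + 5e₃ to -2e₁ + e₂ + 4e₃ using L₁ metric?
10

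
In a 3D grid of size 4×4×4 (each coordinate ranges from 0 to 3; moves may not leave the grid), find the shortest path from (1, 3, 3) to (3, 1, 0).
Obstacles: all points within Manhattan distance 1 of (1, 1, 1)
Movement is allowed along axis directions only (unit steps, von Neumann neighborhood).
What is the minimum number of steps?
7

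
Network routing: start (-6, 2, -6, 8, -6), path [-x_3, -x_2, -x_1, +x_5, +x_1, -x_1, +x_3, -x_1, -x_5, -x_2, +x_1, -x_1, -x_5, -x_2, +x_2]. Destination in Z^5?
(-8, 0, -6, 8, -7)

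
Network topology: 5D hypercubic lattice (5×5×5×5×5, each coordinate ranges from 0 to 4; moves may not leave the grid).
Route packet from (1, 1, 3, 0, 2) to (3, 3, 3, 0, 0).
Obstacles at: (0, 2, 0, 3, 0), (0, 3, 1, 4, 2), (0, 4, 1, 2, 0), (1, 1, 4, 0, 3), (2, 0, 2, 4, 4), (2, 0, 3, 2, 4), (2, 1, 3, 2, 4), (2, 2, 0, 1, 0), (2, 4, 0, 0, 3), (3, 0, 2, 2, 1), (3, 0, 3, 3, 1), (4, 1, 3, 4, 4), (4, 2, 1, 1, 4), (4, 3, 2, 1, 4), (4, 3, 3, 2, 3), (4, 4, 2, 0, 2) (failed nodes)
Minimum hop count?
6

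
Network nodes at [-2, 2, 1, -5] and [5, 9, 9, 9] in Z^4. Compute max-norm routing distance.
14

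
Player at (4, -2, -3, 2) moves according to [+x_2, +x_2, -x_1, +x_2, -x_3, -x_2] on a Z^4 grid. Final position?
(3, 0, -4, 2)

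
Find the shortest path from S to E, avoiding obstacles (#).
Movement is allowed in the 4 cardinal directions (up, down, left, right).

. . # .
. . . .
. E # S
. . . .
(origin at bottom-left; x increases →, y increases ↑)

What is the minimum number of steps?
4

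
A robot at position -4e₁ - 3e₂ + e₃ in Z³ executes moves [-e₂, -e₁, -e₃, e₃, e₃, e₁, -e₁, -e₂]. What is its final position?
(-5, -5, 2)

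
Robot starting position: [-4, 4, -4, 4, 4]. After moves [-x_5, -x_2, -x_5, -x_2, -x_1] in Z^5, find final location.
(-5, 2, -4, 4, 2)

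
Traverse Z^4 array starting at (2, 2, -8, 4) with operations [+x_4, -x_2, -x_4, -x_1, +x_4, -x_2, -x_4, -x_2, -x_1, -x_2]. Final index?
(0, -2, -8, 4)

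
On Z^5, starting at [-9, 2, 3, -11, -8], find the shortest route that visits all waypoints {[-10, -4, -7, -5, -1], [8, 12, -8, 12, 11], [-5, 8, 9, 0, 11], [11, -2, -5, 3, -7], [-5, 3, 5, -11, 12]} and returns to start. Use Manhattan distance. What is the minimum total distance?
210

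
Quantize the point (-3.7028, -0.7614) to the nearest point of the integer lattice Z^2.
(-4, -1)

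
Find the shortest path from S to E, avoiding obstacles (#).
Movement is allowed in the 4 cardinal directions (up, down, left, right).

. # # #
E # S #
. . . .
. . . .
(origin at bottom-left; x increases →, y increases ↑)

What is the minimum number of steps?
4
(one shortest path: (2, 2) → (2, 1) → (1, 1) → (0, 1) → (0, 2))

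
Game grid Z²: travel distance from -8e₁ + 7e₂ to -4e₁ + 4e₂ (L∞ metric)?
4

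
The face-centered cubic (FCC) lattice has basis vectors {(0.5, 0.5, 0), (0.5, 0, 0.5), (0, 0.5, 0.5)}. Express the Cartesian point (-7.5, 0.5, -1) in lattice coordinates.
-6b₁ - 9b₂ + 7b₃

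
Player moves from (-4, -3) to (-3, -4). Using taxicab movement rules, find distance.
2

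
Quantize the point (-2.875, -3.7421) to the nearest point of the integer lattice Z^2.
(-3, -4)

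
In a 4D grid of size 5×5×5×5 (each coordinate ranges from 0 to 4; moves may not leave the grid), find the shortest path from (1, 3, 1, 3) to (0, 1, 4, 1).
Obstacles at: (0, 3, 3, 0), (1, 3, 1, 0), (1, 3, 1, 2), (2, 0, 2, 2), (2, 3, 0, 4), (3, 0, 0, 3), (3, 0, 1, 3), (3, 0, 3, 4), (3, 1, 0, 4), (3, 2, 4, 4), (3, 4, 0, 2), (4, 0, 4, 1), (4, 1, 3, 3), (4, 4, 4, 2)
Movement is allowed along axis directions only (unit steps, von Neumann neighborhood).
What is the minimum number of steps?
8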